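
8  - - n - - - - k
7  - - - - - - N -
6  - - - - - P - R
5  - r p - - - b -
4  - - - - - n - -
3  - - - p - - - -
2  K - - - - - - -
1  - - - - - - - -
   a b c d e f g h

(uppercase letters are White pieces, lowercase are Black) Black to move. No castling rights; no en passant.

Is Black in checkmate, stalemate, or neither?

neither

Black to move; black king on h8.
In check: yes, from the white rook on h6.
Legal moves for Black: Kg8, Bxh6.
Black is in check but has 2 legal moves → neither.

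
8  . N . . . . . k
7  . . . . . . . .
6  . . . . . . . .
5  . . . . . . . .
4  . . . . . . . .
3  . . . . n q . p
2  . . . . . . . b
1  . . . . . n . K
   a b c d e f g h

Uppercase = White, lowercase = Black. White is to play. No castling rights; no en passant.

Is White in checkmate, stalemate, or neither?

White to move; white king on h1.
In check: yes, from the black queen on f3.
King squares — g1: attacked by Bh2; g2: attacked by Ne3; h2: attacked by Nf1.
Legal moves for White: none.
In check with no legal moves → checkmate.

checkmate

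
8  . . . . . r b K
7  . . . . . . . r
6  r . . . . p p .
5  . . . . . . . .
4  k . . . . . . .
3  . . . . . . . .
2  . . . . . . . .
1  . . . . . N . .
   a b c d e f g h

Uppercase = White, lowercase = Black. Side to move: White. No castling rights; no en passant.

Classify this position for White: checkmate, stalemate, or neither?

White to move; white king on h8.
In check: yes, from the black rook on h7.
King squares — g7: attacked by Rh7; h7: attacked by Bg8; g8: attacked by Rf8.
Legal moves for White: none.
In check with no legal moves → checkmate.

checkmate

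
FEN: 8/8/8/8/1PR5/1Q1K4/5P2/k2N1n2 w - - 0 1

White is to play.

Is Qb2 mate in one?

After Qb2: black king on a1; in check: yes, from the white queen on b2.
King squares — b1: attacked by Qb2; a2: attacked by Qb2; b2: attacked by Nd1.
Black has no legal moves → checkmate.

yes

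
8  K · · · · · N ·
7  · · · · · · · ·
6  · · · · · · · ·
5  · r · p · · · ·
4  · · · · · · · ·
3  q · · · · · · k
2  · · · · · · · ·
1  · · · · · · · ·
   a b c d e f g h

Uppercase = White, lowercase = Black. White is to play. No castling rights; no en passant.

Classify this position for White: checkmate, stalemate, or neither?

White to move; white king on a8.
In check: yes, from the black queen on a3.
King squares — a7: attacked by Qa3; b7: attacked by Rb5; b8: attacked by Rb5.
Legal moves for White: none.
In check with no legal moves → checkmate.

checkmate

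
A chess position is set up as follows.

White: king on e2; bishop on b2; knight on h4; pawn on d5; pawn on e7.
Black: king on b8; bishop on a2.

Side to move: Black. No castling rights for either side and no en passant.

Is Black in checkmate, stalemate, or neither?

Black to move; black king on b8.
In check: no.
Legal moves for Black: Kc8, Ka8, Kc7, Kb7, Ka7, Bxd5, Bc4+, Bb3, Bb1.
Black has 9 legal moves and is not in check → neither.

neither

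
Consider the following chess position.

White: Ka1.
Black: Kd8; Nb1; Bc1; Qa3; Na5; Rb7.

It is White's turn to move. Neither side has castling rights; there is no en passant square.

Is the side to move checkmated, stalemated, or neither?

checkmate

White to move; white king on a1.
In check: yes, from the black queen on a3.
King squares — b1: attacked by Rb7; a2: attacked by Qa3; b2: attacked by Bc1.
Legal moves for White: none.
In check with no legal moves → checkmate.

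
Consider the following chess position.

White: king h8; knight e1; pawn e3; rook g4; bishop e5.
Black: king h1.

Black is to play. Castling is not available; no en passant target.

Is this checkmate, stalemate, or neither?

stalemate

Black to move; black king on h1.
In check: no.
King squares — g1: attacked by Rg4; g2: attacked by Ne1; h2: attacked by Be5.
Legal moves for Black: none.
Not in check and no legal moves → stalemate.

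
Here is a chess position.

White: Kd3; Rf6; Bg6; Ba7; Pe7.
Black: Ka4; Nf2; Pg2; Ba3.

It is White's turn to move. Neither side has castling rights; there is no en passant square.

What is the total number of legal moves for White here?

9

White to move; king on d3.
In check: yes, from the black knight on f2.
Legal moves: Kd4, Kc4, Ke3, Kc3, Ke2, Kd2, Kc2, Bxf2, Rxf2.
Count: 9.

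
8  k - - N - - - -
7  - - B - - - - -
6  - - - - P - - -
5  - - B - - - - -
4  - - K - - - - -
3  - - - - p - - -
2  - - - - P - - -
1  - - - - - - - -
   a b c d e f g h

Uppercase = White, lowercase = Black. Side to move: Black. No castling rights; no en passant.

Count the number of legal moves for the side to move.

0

Black to move; king on a8.
In check: no.
Legal moves: none.
Count: 0.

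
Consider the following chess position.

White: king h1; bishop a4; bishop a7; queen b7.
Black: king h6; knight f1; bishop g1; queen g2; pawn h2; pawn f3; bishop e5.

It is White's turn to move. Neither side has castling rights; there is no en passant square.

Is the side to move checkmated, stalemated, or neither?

checkmate

White to move; white king on h1.
In check: yes, from the black queen on g2.
King squares — g1: attacked by Qg2; g2: attacked by Pf3; h2: attacked by Nf1.
Legal moves for White: none.
In check with no legal moves → checkmate.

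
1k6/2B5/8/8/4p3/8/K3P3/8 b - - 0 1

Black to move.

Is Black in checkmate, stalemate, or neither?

Black to move; black king on b8.
In check: yes, from the white bishop on c7.
Legal moves for Black: Kc8, Ka8, Kxc7, Kb7, Ka7.
Black is in check but has 5 legal moves → neither.

neither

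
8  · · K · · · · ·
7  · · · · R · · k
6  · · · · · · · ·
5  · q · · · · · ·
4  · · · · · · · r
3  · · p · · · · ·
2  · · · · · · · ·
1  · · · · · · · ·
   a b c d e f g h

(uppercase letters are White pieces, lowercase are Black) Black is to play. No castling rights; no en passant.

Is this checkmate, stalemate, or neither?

Black to move; black king on h7.
In check: yes, from the white rook on e7.
Legal moves for Black: Kh8, Kg8, Kh6, Kg6.
Black is in check but has 4 legal moves → neither.

neither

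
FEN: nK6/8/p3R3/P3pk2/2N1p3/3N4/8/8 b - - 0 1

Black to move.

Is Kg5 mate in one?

After Kg5: white king on b8; in check: no.
White is not in check, so this cannot be checkmate.

no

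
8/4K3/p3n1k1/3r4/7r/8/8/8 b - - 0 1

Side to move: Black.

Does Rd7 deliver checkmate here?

After Rd7: white king on e7; in check: yes, from the black rook on d7.
White has 3 legal replies: Ke8, Kxd7, Kxe6.
In check but a legal move exists → not checkmate.

no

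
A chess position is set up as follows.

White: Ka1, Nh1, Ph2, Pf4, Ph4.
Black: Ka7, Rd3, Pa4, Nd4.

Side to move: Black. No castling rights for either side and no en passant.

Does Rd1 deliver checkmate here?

no

After Rd1: white king on a1; in check: yes, from the black rook on d1.
White has 2 legal replies: Kb2, Ka2.
In check but a legal move exists → not checkmate.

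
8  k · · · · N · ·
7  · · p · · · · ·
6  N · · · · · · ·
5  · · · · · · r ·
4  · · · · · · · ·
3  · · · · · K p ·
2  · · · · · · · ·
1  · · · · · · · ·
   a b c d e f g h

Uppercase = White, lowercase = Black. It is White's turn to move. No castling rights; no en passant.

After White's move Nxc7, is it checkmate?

no

After Nxc7: black king on a8; in check: yes, from the white knight on c7.
Black has 3 legal replies: Kb8, Kb7, Ka7.
In check but a legal move exists → not checkmate.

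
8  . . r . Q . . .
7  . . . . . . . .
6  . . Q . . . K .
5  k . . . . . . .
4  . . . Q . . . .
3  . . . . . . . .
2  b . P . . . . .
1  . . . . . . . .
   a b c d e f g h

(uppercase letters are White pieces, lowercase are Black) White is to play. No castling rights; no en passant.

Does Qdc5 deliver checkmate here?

After Qdc5: black king on a5; in check: yes, from the white queen on c5.
King squares — a4: attacked by Qc6; b4: attacked by Qc5; b5: attacked by Qc5; a6: attacked by Qc6; b6: attacked by Qc5.
Black has no legal moves → checkmate.

yes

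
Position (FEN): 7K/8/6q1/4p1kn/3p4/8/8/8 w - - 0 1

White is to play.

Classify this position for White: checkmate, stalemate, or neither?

White to move; white king on h8.
In check: no.
King squares — g7: attacked by Nh5; h7: attacked by Qg6; g8: attacked by Qg6.
Legal moves for White: none.
Not in check and no legal moves → stalemate.

stalemate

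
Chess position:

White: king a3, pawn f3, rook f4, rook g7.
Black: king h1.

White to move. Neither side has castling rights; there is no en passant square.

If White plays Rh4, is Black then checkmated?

yes

After Rh4: black king on h1; in check: yes, from the white rook on h4.
King squares — g1: attacked by Rg7; g2: attacked by Rg7; h2: attacked by Rh4.
Black has no legal moves → checkmate.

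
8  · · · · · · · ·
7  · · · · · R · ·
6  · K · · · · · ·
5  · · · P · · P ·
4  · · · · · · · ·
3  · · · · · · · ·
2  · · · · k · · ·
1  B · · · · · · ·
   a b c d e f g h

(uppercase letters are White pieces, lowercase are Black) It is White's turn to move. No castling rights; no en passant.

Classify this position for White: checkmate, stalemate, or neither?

neither

White to move; white king on b6.
In check: no.
Legal moves for White include: Rf8, Rh7, Rg7, Re7+, Rd7, Rc7, Rb7, Ra7, Rf6, Rf5, Rf4, Rf3, Rf2+, Rf1, Kc7, Kb7, Ka7, Kc6, ... (list truncated; more exist).
White has legal moves and is not in check → neither.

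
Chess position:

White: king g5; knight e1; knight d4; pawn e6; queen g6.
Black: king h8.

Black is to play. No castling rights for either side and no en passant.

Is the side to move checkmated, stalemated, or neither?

Black to move; black king on h8.
In check: no.
King squares — g7: attacked by Qg6; h7: attacked by Qg6; g8: attacked by Qg6.
Legal moves for Black: none.
Not in check and no legal moves → stalemate.

stalemate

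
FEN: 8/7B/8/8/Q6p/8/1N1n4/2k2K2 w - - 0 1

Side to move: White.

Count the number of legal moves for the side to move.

5

White to move; king on f1.
In check: yes, from the black knight on d2.
Legal moves: Kg2, Kf2, Ke2, Kg1, Ke1.
Count: 5.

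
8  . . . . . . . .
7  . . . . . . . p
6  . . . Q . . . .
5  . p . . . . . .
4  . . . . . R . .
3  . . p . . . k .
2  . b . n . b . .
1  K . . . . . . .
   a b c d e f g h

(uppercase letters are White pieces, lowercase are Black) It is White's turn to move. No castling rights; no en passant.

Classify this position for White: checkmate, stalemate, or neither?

neither

White to move; white king on a1.
In check: yes, from the black bishop on b2.
Legal moves for White: Ka2.
White is in check but has 1 legal move → neither.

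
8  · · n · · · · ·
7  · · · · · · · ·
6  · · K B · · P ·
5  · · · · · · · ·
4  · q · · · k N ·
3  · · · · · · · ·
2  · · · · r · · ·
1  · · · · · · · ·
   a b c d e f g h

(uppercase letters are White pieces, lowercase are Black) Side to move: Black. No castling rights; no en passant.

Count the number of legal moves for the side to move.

Black to move; king on f4.
In check: yes, from the white bishop on d6.
Legal moves: Kg5, Kf5, Kxg4, Ke4, Kf3, Nxd6, Qxd6+, Re5.
Count: 8.

8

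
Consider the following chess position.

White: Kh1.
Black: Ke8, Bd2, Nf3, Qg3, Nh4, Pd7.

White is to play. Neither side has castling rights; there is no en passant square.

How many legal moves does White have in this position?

0

White to move; king on h1.
In check: no.
Legal moves: none.
Count: 0.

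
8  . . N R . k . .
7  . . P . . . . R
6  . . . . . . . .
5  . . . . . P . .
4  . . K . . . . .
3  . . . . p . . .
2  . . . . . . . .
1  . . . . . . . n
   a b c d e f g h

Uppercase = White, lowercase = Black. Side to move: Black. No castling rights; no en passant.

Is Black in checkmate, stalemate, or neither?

checkmate

Black to move; black king on f8.
In check: yes, from the white rook on d8.
King squares — e7: attacked by Rh7; f7: attacked by Rh7; g7: attacked by Rh7; e8: attacked by Rd8; g8: attacked by Rd8.
Legal moves for Black: none.
In check with no legal moves → checkmate.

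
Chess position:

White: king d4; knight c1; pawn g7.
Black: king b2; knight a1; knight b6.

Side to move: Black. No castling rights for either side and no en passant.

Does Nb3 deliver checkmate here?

After Nb3: white king on d4; in check: yes, from the black knight on b3.
White has 5 legal replies: Ke5, Ke4, Ke3, Kd3, Nxb3.
In check but a legal move exists → not checkmate.

no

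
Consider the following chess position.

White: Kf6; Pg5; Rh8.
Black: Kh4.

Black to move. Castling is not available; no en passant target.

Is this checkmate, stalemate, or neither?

Black to move; black king on h4.
In check: yes, from the white rook on h8.
King squares — g3: available; h3: attacked by Rh8; g4: available; g5: attacked by Kf6; h5: attacked by Rh8.
Legal moves for Black: Kg4, Kg3.
Black is in check but has 2 legal moves → neither.

neither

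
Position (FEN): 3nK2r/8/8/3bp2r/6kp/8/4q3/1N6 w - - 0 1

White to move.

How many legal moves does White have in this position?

White to move; king on e8.
In check: yes, from the black rook on h8.
Legal moves: Ke7, Kd7.
Count: 2.

2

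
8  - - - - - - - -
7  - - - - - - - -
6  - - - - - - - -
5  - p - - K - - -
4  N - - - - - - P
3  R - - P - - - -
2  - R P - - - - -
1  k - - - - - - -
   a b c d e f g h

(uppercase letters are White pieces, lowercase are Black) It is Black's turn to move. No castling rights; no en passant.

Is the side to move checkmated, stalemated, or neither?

checkmate

Black to move; black king on a1.
In check: yes, from the white rook on a3.
King squares — b1: attacked by Rb2; a2: attacked by Rb2; b2: attacked by Na4.
Legal moves for Black: none.
In check with no legal moves → checkmate.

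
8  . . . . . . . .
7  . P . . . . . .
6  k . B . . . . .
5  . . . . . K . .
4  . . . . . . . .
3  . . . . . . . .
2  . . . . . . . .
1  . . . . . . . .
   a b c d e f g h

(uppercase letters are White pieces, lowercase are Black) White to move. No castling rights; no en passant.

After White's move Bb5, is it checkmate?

no

After Bb5: black king on a6; in check: yes, from the white bishop on b5.
Black has 5 legal replies: Kxb7, Ka7, Kb6, Kxb5, Ka5.
In check but a legal move exists → not checkmate.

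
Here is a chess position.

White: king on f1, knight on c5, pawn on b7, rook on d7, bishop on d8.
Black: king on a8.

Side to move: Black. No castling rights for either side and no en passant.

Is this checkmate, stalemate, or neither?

neither

Black to move; black king on a8.
In check: yes, from the white pawn on b7.
Legal moves for Black: Kb8, Ka7.
Black is in check but has 2 legal moves → neither.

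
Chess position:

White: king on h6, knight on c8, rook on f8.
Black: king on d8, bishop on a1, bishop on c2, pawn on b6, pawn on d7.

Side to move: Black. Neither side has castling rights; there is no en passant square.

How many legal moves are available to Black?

Black to move; king on d8.
In check: yes, from the white rook on f8.
Legal moves: Kc7.
Count: 1.

1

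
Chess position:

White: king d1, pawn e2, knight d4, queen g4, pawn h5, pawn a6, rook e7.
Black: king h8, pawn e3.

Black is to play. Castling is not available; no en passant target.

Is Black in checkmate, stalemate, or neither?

Black to move; black king on h8.
In check: no.
King squares — g7: attacked by Qg4; h7: attacked by Re7; g8: attacked by Qg4.
Legal moves for Black: none.
Not in check and no legal moves → stalemate.

stalemate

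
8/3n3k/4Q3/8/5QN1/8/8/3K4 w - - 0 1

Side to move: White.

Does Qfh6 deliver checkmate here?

yes

After Qfh6: black king on h7; in check: yes, from the white queen on h6.
King squares — g6: attacked by Qe6; h6: attacked by Ng4; g7: attacked by Qh6; g8: attacked by Qe6; h8: attacked by Qh6.
Black has no legal moves → checkmate.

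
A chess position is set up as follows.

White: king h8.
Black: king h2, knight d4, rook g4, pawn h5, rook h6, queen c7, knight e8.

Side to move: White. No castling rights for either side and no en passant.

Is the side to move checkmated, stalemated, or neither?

White to move; white king on h8.
In check: yes, from the black rook on h6.
King squares — g7: attacked by Rg4; h7: attacked by Rh6; g8: attacked by Rg4.
Legal moves for White: none.
In check with no legal moves → checkmate.

checkmate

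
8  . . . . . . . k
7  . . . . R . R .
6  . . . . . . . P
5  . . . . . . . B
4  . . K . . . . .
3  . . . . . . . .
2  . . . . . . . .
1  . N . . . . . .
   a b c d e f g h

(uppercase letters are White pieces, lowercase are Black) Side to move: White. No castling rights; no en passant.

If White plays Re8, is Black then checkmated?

After Re8: black king on h8; in check: yes, from the white rook on e8.
King squares — g7: attacked by Ph6; h7: attacked by Rg7; g8: attacked by Rg7.
Black has no legal moves → checkmate.

yes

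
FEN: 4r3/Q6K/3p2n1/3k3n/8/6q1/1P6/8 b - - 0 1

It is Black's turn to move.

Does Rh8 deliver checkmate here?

yes

After Rh8: white king on h7; in check: yes, from the black rook on h8.
King squares — g6: attacked by Qg3; h6: attacked by Rh8; g7: attacked by Nh5; g8: attacked by Rh8; h8: attacked by Ng6.
White has no legal moves → checkmate.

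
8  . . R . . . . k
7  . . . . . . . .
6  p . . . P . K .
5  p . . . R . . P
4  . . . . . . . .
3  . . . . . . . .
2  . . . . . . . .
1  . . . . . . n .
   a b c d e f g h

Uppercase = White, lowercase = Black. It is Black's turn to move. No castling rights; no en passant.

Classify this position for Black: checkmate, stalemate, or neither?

checkmate

Black to move; black king on h8.
In check: yes, from the white rook on c8.
King squares — g7: attacked by Kg6; h7: attacked by Kg6; g8: attacked by Rc8.
Legal moves for Black: none.
In check with no legal moves → checkmate.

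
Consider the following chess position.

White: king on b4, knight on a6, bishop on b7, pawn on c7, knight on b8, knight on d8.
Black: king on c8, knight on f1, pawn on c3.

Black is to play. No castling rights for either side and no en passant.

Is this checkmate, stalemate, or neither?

checkmate

Black to move; black king on c8.
In check: yes, from the white bishop on b7.
King squares — b7: attacked by Nd8; c7: attacked by Na6; d7: attacked by Nb8; b8: attacked by Na6; d8: attacked by Pc7.
Legal moves for Black: none.
In check with no legal moves → checkmate.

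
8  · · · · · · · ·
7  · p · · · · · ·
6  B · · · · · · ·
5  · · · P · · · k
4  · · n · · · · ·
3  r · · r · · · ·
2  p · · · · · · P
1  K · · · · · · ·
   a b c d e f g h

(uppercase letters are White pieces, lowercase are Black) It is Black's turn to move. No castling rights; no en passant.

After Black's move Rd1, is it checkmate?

After Rd1: white king on a1; in check: yes, from the black rook on d1.
King squares — b1: attacked by Rd1; a2: attacked by Ra3; b2: attacked by Nc4.
White has no legal moves → checkmate.

yes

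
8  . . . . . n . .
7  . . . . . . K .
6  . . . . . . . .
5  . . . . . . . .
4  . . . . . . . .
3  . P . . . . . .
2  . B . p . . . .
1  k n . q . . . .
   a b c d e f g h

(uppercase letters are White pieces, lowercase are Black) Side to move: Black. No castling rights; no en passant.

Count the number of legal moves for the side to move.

Black to move; king on a1.
In check: yes, from the white bishop on b2.
Legal moves: Kxb2, Ka2.
Count: 2.

2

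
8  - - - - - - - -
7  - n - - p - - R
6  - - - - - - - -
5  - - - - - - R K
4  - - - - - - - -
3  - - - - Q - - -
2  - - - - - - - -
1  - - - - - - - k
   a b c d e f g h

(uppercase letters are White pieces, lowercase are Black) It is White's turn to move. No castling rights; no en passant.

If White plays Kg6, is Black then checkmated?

yes

After Kg6: black king on h1; in check: yes, from the white rook on h7.
King squares — g1: attacked by Qe3; g2: attacked by Rg5; h2: attacked by Rh7.
Black has no legal moves → checkmate.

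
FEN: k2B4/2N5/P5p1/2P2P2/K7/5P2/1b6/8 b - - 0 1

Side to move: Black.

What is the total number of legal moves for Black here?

2

Black to move; king on a8.
In check: yes, from the white knight on c7.
Legal moves: Kb8, Ka7.
Count: 2.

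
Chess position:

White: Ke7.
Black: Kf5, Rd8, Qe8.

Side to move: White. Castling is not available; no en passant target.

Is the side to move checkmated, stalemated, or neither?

checkmate

White to move; white king on e7.
In check: yes, from the black queen on e8.
King squares — d6: attacked by Rd8; e6: attacked by Kf5; f6: attacked by Kf5; d7: attacked by Rd8; f7: attacked by Qe8; d8: attacked by Qe8; e8: attacked by Rd8; f8: attacked by Qe8.
Legal moves for White: none.
In check with no legal moves → checkmate.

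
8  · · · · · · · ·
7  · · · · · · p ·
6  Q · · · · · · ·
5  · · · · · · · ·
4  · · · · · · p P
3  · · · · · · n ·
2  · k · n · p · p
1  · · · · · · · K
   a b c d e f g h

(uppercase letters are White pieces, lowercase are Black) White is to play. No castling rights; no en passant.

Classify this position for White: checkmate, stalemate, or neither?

neither

White to move; white king on h1.
In check: yes, from the black knight on g3.
King squares — g1: attacked by Pf2; g2: available; h2: available.
Legal moves for White: Kxh2, Kg2.
White is in check but has 2 legal moves → neither.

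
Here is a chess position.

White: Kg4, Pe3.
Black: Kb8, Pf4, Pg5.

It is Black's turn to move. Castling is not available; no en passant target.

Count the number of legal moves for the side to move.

Black to move; king on b8.
In check: no.
Legal moves: Kc8, Ka8, Kc7, Kb7, Ka7, fxe3, f3.
Count: 7.

7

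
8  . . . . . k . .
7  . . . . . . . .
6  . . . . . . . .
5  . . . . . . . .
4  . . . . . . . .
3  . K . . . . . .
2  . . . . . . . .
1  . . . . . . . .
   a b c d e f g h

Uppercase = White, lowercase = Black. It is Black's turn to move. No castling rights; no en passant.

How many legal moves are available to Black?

Black to move; king on f8.
In check: no.
Legal moves: Kg8, Ke8, Kg7, Kf7, Ke7.
Count: 5.

5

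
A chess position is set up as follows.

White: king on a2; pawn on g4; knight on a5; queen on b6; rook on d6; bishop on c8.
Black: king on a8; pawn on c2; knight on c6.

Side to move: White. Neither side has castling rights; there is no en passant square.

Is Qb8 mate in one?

After Qb8: black king on a8; in check: yes, from the white queen on b8.
Black has 2 legal replies: Kxb8, Nxb8.
In check but a legal move exists → not checkmate.

no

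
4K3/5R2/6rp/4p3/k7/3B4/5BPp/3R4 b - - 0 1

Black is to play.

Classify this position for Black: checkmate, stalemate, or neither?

neither

Black to move; black king on a4.
In check: no.
Legal moves for Black include: Rg8+, Rg7, Rf6, Re6+, Rd6, Rc6, Rb6, Ra6, Rg5, Rg4, Rg3, Rxg2, Ka5, Kb4, Kb3, Ka3, h5, e4, ... (list truncated; more exist).
Black has legal moves and is not in check → neither.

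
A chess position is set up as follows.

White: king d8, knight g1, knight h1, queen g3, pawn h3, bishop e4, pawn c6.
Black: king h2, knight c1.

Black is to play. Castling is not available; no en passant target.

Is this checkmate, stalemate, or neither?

checkmate

Black to move; black king on h2.
In check: yes, from the white queen on g3.
King squares — g1: attacked by Qg3; h1: attacked by Be4; g2: attacked by Qg3; g3: attacked by Nh1; h3: attacked by Ng1.
Legal moves for Black: none.
In check with no legal moves → checkmate.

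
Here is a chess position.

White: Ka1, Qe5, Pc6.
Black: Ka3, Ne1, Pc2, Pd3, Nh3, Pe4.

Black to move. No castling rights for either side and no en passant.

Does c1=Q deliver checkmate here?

After c1=Q: white king on a1; in check: yes, from the black queen on c1.
King squares — b1: attacked by Qc1; a2: attacked by Ka3; b2: attacked by Qc1.
White has no legal moves → checkmate.

yes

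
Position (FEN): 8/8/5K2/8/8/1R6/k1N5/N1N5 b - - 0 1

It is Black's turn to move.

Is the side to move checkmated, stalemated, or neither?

checkmate

Black to move; black king on a2.
In check: yes, from the white knight on c1.
King squares — a1: attacked by Nc2; b1: attacked by Rb3; b2: attacked by Rb3; a3: attacked by Nc2; b3: attacked by Na1.
Legal moves for Black: none.
In check with no legal moves → checkmate.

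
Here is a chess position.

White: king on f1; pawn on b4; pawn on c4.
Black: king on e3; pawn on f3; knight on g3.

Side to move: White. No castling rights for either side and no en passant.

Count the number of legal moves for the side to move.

White to move; king on f1.
In check: yes, from the black knight on g3.
Legal moves: Kg1, Ke1.
Count: 2.

2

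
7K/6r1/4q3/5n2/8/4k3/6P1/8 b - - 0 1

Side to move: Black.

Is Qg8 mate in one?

yes

After Qg8: white king on h8; in check: yes, from the black queen on g8.
King squares — g7: attacked by Nf5; h7: attacked by Rg7; g8: attacked by Rg7.
White has no legal moves → checkmate.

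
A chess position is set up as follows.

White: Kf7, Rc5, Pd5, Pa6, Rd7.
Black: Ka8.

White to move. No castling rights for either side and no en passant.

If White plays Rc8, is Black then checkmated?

yes

After Rc8: black king on a8; in check: yes, from the white rook on c8.
King squares — a7: attacked by Rd7; b7: attacked by Pa6; b8: attacked by Rc8.
Black has no legal moves → checkmate.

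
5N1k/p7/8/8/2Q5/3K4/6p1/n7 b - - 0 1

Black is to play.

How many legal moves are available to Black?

9

Black to move; king on h8.
In check: no.
Legal moves: Kg7, Nb3, Nc2, a6, g1=Q, g1=R, g1=B, g1=N, a5.
Count: 9.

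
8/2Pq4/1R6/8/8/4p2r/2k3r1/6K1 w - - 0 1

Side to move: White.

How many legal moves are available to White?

2

White to move; king on g1.
In check: yes, from the black rook on g2.
Legal moves: Kxg2, Kf1.
Count: 2.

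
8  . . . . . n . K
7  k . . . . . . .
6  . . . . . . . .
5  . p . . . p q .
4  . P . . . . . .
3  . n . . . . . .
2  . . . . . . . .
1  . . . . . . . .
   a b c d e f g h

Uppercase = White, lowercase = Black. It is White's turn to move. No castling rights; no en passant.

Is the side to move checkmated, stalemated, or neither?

stalemate

White to move; white king on h8.
In check: no.
King squares — g7: attacked by Qg5; h7: attacked by Nf8; g8: attacked by Qg5.
Legal moves for White: none.
Not in check and no legal moves → stalemate.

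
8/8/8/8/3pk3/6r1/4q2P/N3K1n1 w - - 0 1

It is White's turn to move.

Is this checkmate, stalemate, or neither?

White to move; white king on e1.
In check: yes, from the black queen on e2.
King squares — d1: attacked by Qe2; f1: attacked by Qe2; d2: attacked by Qe2; e2: attacked by Ng1; f2: attacked by Qe2.
Legal moves for White: none.
In check with no legal moves → checkmate.

checkmate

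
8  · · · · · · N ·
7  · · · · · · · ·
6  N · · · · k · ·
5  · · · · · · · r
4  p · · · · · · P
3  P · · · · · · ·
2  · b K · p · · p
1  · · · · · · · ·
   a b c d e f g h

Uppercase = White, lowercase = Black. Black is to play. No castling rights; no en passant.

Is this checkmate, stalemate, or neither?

neither

Black to move; black king on f6.
In check: yes, from the white knight on g8.
Legal moves for Black: Kg7, Kf7, Kg6, Ke6, Kf5, Ke5.
Black is in check but has 6 legal moves → neither.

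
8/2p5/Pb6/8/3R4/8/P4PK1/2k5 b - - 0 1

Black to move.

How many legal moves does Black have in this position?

9

Black to move; king on c1.
In check: no.
Legal moves: Ba7, Bc5, Ba5, Bxd4, Kc2, Kb2, Kb1, c6, c5.
Count: 9.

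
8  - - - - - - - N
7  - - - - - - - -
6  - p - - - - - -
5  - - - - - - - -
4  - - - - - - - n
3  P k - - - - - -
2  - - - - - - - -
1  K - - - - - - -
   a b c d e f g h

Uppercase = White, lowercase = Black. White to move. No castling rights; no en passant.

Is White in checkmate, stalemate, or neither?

White to move; white king on a1.
In check: no.
Legal moves for White: Nf7, Ng6, Kb1, a4.
White has 4 legal moves and is not in check → neither.

neither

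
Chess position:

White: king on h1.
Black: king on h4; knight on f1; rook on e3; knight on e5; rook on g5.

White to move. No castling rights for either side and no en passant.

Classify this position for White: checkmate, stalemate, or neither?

White to move; white king on h1.
In check: no.
King squares — g1: attacked by Rg5; g2: attacked by Rg5; h2: attacked by Nf1.
Legal moves for White: none.
Not in check and no legal moves → stalemate.

stalemate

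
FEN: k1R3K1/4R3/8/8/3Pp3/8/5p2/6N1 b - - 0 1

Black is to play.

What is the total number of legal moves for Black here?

Black to move; king on a8.
In check: yes, from the white rook on c8.
Legal moves: none.
Count: 0.

0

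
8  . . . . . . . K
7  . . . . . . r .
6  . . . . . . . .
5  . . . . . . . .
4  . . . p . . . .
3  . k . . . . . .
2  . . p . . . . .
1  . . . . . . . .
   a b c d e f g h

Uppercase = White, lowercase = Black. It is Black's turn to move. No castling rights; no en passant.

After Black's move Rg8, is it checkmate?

no

After Rg8: white king on h8; in check: yes, from the black rook on g8.
White has 2 legal replies: Kxg8, Kh7.
In check but a legal move exists → not checkmate.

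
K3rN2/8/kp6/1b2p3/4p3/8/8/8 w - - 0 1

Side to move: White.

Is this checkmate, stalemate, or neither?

checkmate

White to move; white king on a8.
In check: yes, from the black rook on e8.
King squares — a7: attacked by Ka6; b7: attacked by Ka6; b8: attacked by Re8.
Legal moves for White: none.
In check with no legal moves → checkmate.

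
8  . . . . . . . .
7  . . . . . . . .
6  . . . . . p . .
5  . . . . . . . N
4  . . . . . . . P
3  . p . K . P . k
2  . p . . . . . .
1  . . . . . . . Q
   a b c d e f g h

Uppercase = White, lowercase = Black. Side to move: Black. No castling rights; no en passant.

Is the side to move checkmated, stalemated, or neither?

checkmate

Black to move; black king on h3.
In check: yes, from the white queen on h1.
King squares — g2: attacked by Qh1; h2: attacked by Qh1; g3: attacked by Nh5; g4: attacked by Pf3; h4: attacked by Qh1.
Legal moves for Black: none.
In check with no legal moves → checkmate.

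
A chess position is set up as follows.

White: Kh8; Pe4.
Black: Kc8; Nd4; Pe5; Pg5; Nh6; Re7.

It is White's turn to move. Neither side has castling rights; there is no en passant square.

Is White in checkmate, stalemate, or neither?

stalemate

White to move; white king on h8.
In check: no.
King squares — g7: attacked by Re7; h7: attacked by Re7; g8: attacked by Nh6.
Legal moves for White: none.
Not in check and no legal moves → stalemate.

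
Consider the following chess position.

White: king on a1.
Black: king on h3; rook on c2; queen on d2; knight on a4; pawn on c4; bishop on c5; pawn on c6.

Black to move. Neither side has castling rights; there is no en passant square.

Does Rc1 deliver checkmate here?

After Rc1: white king on a1; in check: yes, from the black rook on c1.
King squares — b1: attacked by Rc1; a2: attacked by Qd2; b2: attacked by Qd2.
White has no legal moves → checkmate.

yes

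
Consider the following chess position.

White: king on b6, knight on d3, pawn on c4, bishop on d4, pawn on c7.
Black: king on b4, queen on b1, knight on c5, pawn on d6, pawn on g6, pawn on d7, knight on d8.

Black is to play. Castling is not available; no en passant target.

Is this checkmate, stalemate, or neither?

neither

Black to move; black king on b4.
In check: yes, from the white knight on d3.
King squares — a3: available; b3: available; c3: attacked by Bd4; a4: available; c4: available; a5: attacked by Kb6; b5: attacked by Pc4; c5: own knight.
Legal moves for Black: Kxc4+, Ka4+, Kb3, Ka3+, Nxd3, Qxd3.
Black is in check but has 6 legal moves → neither.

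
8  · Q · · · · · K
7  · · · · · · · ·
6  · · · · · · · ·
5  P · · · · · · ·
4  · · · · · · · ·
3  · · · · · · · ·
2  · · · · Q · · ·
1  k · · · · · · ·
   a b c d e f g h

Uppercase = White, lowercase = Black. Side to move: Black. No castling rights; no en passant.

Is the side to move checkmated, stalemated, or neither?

stalemate

Black to move; black king on a1.
In check: no.
King squares — b1: attacked by Qb8; a2: attacked by Qe2; b2: attacked by Qe2.
Legal moves for Black: none.
Not in check and no legal moves → stalemate.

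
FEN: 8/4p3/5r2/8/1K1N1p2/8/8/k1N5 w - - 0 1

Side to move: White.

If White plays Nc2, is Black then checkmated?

no

After Nc2: black king on a1; in check: yes, from the white knight on c2.
Black has 2 legal replies: Kb2, Kb1.
In check but a legal move exists → not checkmate.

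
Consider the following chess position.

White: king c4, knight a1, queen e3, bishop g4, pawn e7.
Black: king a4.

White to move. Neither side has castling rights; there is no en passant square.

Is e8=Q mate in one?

no

After e8=Q: black king on a4; in check: yes, from the white queen on e8.
Black has 1 legal reply: Ka5.
In check but a legal move exists → not checkmate.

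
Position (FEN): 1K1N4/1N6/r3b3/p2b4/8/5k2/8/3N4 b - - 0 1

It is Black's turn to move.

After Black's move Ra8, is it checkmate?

no

After Ra8: white king on b8; in check: yes, from the black rook on a8.
White has 2 legal replies: Kxa8, Kc7.
In check but a legal move exists → not checkmate.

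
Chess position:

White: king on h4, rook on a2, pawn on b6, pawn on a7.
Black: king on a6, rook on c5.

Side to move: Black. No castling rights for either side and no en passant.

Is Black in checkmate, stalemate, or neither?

Black to move; black king on a6.
In check: yes, from the white rook on a2.
King squares — a5: attacked by Ra2; b5: available; b6: available; a7: attacked by Ra2; b7: available.
Legal moves for Black: Kb7, Kxb6, Kb5, Ra5.
Black is in check but has 4 legal moves → neither.

neither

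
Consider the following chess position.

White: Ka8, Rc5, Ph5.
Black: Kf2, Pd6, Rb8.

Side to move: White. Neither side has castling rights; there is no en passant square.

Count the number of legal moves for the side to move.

2

White to move; king on a8.
In check: yes, from the black rook on b8.
Legal moves: Kxb8, Ka7.
Count: 2.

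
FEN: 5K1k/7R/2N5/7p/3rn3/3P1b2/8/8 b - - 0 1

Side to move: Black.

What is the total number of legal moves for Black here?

1

Black to move; king on h8.
In check: yes, from the white rook on h7.
Legal moves: Kxh7.
Count: 1.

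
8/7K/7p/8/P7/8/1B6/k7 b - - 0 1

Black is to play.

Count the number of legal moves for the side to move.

Black to move; king on a1.
In check: yes, from the white bishop on b2.
Legal moves: Kxb2, Ka2, Kb1.
Count: 3.

3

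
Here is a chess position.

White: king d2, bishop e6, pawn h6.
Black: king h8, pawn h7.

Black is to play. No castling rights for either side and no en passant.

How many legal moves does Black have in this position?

Black to move; king on h8.
In check: no.
Legal moves: none.
Count: 0.

0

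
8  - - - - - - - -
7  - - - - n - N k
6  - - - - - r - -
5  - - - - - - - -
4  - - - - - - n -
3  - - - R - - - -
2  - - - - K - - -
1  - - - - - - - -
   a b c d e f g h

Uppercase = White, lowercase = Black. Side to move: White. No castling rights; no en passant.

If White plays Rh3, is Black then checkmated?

After Rh3: black king on h7; in check: yes, from the white rook on h3.
Black has 5 legal replies: Kg8, Kxg7, Kg6, Rh6, Nh6.
In check but a legal move exists → not checkmate.

no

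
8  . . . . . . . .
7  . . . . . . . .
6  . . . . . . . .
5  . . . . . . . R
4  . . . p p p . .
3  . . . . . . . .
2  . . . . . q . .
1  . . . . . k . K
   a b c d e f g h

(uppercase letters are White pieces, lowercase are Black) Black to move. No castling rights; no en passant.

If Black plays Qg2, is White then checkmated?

yes

After Qg2: white king on h1; in check: yes, from the black queen on g2.
King squares — g1: attacked by Kf1; g2: attacked by Kf1; h2: attacked by Qg2.
White has no legal moves → checkmate.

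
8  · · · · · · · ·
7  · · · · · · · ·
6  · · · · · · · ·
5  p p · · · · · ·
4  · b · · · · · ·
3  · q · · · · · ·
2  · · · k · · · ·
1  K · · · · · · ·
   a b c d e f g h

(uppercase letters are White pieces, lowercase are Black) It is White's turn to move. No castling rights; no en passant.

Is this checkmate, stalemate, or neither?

stalemate

White to move; white king on a1.
In check: no.
King squares — b1: attacked by Qb3; a2: attacked by Qb3; b2: attacked by Qb3.
Legal moves for White: none.
Not in check and no legal moves → stalemate.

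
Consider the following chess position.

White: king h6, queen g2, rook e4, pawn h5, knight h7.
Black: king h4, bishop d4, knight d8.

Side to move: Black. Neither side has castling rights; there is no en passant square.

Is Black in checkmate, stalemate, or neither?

Black to move; black king on h4.
In check: yes, from the white rook on e4.
King squares — g3: attacked by Qg2; h3: attacked by Qg2; g4: attacked by Qg2; g5: attacked by Qg2; h5: attacked by Kh6.
Legal moves for Black: none.
In check with no legal moves → checkmate.

checkmate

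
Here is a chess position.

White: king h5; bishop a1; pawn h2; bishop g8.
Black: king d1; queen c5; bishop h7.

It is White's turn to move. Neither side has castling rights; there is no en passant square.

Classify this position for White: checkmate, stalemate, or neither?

neither

White to move; white king on h5.
In check: yes, from the black queen on c5.
Legal moves for White: Kh6, Kh4, Kg4, Bd5, Be5.
White is in check but has 5 legal moves → neither.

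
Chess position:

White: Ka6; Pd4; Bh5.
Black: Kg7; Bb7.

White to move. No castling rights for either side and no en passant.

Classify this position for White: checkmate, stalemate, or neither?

neither

White to move; white king on a6.
In check: yes, from the black bishop on b7.
Legal moves for White: Kxb7, Ka7, Kb6, Kb5, Ka5.
White is in check but has 5 legal moves → neither.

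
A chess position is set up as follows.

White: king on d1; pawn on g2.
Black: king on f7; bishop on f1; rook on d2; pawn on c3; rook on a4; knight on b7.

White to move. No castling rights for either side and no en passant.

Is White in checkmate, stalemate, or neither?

neither

White to move; white king on d1.
In check: yes, from the black rook on d2.
Legal moves for White: Ke1, Kc1.
White is in check but has 2 legal moves → neither.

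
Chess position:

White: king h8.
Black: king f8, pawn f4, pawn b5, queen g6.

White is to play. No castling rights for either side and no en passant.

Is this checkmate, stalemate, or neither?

stalemate

White to move; white king on h8.
In check: no.
King squares — g7: attacked by Qg6; h7: attacked by Qg6; g8: attacked by Qg6.
Legal moves for White: none.
Not in check and no legal moves → stalemate.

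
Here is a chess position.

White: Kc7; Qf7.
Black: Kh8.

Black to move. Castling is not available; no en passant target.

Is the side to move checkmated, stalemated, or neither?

stalemate

Black to move; black king on h8.
In check: no.
King squares — g7: attacked by Qf7; h7: attacked by Qf7; g8: attacked by Qf7.
Legal moves for Black: none.
Not in check and no legal moves → stalemate.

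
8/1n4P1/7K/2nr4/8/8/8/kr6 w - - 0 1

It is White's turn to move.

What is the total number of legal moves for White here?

6

White to move; king on h6.
In check: no.
Legal moves: Kh7, Kg6, g8=Q, g8=R, g8=B, g8=N.
Count: 6.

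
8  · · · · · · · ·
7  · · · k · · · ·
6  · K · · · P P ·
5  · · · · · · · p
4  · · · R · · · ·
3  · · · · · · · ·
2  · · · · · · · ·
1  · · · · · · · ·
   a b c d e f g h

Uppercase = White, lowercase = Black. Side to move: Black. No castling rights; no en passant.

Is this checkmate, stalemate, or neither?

Black to move; black king on d7.
In check: yes, from the white rook on d4.
King squares — c6: attacked by Kb6; d6: attacked by Rd4; e6: available; c7: attacked by Kb6; e7: attacked by Pf6; c8: available; d8: attacked by Rd4; e8: available.
Legal moves for Black: Ke8, Kc8, Ke6.
Black is in check but has 3 legal moves → neither.

neither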